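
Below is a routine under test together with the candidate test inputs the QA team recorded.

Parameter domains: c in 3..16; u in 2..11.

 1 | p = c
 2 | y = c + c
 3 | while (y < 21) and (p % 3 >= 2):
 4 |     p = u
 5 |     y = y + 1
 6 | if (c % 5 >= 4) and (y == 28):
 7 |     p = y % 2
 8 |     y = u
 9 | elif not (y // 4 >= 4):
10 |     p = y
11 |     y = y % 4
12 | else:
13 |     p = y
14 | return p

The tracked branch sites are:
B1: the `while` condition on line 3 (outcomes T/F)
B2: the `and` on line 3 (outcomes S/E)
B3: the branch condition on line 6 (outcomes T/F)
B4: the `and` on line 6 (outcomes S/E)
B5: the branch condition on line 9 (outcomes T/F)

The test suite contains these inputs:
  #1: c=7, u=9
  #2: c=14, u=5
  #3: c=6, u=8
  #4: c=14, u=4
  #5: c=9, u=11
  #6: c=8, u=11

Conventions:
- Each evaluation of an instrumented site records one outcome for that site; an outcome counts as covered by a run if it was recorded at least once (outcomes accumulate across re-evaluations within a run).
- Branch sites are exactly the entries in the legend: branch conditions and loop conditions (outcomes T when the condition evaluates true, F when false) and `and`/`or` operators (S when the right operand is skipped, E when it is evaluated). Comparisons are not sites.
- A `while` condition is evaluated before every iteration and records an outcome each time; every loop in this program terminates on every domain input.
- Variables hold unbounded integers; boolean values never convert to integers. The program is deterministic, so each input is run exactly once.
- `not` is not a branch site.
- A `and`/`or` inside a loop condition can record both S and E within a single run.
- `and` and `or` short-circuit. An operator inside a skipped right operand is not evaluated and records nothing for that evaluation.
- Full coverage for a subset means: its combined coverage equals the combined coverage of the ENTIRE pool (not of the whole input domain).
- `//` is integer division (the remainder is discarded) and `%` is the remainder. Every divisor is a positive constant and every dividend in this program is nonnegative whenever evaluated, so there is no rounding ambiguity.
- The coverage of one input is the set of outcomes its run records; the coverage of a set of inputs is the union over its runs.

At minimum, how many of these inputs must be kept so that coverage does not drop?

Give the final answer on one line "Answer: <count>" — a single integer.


input #1 (c=7, u=9): events B2->E, B1->F, B4->S, B3->F, B5->T; covers B1=F, B2=E, B3=F, B4=S, B5=T
input #2 (c=14, u=5): events B2->S, B1->F, B4->E, B3->T; covers B1=F, B2=S, B3=T, B4=E
input #3 (c=6, u=8): events B2->E, B1->F, B4->S, B3->F, B5->T; covers B1=F, B2=E, B3=F, B4=S, B5=T
input #4 (c=14, u=4): events B2->S, B1->F, B4->E, B3->T; covers B1=F, B2=S, B3=T, B4=E
input #5 (c=9, u=11): events B2->E, B1->F, B4->E, B3->F, B5->F; covers B1=F, B2=E, B3=F, B4=E, B5=F
input #6 (c=8, u=11): events B2->E, B1->T, B2->E, B1->T, B2->E, B1->T, B2->E, B1->T, B2->E, B1->T, B2->S, B1->F, B4->S, B3->F, ...; covers B1=T, B1=F, B2=S, B2=E, B3=F, B4=S, B5=F
together the pool reaches 10 outcomes: B1=T, B1=F, B2=S, B2=E, B3=T, B3=F, B4=S, B4=E, B5=T, B5=F
every size-1 subset falls short of the 10 outcomes (best: 7/10)
every size-2 subset falls short of the 10 outcomes (best: 9/10)
size 3: inputs {1, 2, 6} cover all 10 outcomes, and no lexicographically smaller subset of this size does
Answer: 3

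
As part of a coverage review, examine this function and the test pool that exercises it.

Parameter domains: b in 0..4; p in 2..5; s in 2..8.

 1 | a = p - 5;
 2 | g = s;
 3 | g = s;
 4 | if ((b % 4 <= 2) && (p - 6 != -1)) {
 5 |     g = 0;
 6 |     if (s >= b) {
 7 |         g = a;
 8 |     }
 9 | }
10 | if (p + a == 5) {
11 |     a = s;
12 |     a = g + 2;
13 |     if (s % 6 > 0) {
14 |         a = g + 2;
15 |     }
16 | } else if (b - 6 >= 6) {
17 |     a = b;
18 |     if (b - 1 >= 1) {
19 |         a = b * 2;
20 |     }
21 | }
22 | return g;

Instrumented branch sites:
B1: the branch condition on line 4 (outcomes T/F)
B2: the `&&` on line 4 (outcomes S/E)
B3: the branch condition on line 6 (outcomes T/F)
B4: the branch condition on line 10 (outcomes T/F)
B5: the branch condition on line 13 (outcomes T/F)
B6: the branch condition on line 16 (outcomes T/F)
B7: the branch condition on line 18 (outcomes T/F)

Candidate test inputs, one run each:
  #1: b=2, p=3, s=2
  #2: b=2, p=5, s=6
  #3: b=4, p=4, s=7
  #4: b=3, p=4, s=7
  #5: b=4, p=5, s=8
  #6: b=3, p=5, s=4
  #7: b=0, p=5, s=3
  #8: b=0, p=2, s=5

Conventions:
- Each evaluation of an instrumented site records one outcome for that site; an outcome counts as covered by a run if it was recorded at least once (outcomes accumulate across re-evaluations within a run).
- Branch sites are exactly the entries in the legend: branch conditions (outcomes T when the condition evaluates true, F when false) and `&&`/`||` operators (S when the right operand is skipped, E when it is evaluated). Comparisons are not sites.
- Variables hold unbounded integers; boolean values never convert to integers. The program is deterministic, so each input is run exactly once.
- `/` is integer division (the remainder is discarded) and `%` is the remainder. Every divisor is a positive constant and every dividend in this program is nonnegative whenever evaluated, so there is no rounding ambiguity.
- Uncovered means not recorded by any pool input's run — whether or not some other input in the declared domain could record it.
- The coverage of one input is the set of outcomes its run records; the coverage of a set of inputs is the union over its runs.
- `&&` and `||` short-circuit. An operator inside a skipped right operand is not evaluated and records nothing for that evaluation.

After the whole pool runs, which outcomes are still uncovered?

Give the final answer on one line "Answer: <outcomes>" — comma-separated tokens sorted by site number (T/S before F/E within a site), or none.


input #1 (b=2, p=3, s=2): events B2->E, B1->T, B3->T, B4->F, B6->F; covers B1=T, B2=E, B3=T, B4=F, B6=F
input #2 (b=2, p=5, s=6): events B2->E, B1->F, B4->T, B5->F; covers B1=F, B2=E, B4=T, B5=F
input #3 (b=4, p=4, s=7): events B2->E, B1->T, B3->T, B4->F, B6->F; covers B1=T, B2=E, B3=T, B4=F, B6=F
input #4 (b=3, p=4, s=7): events B2->S, B1->F, B4->F, B6->F; covers B1=F, B2=S, B4=F, B6=F
input #5 (b=4, p=5, s=8): events B2->E, B1->F, B4->T, B5->T; covers B1=F, B2=E, B4=T, B5=T
input #6 (b=3, p=5, s=4): events B2->S, B1->F, B4->T, B5->T; covers B1=F, B2=S, B4=T, B5=T
input #7 (b=0, p=5, s=3): events B2->E, B1->F, B4->T, B5->T; covers B1=F, B2=E, B4=T, B5=T
input #8 (b=0, p=2, s=5): events B2->E, B1->T, B3->T, B4->F, B6->F; covers B1=T, B2=E, B3=T, B4=F, B6=F
union over the pool: B1=T, B1=F, B2=S, B2=E, B3=T, B4=T, B4=F, B5=T, B5=F, B6=F
uncovered (4 of 14): B3=F, B6=T, B7=T, B7=F
Answer: B3=F, B6=T, B7=T, B7=F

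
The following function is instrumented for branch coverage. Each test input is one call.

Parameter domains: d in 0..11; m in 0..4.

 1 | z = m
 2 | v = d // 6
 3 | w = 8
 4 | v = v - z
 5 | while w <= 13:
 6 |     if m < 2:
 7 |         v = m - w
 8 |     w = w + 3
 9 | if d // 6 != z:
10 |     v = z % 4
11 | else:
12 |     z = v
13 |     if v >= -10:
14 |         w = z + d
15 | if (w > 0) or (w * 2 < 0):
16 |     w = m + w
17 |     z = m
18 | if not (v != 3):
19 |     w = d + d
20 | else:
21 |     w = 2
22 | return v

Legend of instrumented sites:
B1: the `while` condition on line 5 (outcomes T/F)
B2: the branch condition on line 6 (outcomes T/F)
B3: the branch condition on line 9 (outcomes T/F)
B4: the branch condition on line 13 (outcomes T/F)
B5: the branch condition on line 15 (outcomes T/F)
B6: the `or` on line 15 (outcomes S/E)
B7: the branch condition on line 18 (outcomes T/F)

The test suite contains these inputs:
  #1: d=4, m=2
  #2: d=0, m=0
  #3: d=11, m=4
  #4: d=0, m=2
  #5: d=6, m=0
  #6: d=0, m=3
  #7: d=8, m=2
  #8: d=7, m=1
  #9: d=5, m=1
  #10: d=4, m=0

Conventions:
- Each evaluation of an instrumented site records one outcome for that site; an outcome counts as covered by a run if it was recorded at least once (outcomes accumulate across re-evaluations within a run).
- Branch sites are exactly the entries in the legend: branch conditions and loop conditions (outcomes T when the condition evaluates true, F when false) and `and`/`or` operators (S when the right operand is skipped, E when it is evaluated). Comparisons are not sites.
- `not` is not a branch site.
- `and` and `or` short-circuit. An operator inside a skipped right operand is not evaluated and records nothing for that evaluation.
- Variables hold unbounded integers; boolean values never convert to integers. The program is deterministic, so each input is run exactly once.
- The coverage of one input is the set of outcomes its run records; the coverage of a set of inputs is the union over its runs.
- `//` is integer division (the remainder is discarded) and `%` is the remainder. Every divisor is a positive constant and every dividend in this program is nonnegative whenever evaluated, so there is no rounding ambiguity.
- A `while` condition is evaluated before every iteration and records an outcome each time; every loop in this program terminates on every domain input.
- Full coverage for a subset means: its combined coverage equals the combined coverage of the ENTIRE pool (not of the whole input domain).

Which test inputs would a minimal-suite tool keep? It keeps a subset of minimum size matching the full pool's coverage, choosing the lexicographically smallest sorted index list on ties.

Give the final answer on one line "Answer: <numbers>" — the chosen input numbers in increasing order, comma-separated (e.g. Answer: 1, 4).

input #1, d=4, m=2: events B1->T, B2->F, B1->T, B2->F, B1->F, B3->T, B6->S, B5->T, B7->F; outcomes B1=T, B1=F, B2=F, B3=T, B5=T, B6=S, B7=F
input #2, d=0, m=0: events B1->T, B2->T, B1->T, B2->T, B1->F, B3->F, B4->F, B6->S, B5->T, B7->F; outcomes B1=T, B1=F, B2=T, B3=F, B4=F, B5=T, B6=S, B7=F
input #3, d=11, m=4: events B1->T, B2->F, B1->T, B2->F, B1->F, B3->T, B6->S, B5->T, B7->F; outcomes B1=T, B1=F, B2=F, B3=T, B5=T, B6=S, B7=F
input #4, d=0, m=2: events B1->T, B2->F, B1->T, B2->F, B1->F, B3->T, B6->S, B5->T, B7->F; outcomes B1=T, B1=F, B2=F, B3=T, B5=T, B6=S, B7=F
input #5, d=6, m=0: events B1->T, B2->T, B1->T, B2->T, B1->F, B3->T, B6->S, B5->T, B7->F; outcomes B1=T, B1=F, B2=T, B3=T, B5=T, B6=S, B7=F
input #6, d=0, m=3: events B1->T, B2->F, B1->T, B2->F, B1->F, B3->T, B6->S, B5->T, B7->T; outcomes B1=T, B1=F, B2=F, B3=T, B5=T, B6=S, B7=T
input #7, d=8, m=2: events B1->T, B2->F, B1->T, B2->F, B1->F, B3->T, B6->S, B5->T, B7->F; outcomes B1=T, B1=F, B2=F, B3=T, B5=T, B6=S, B7=F
input #8, d=7, m=1: events B1->T, B2->T, B1->T, B2->T, B1->F, B3->F, B4->T, B6->E, B5->T, B7->F; outcomes B1=T, B1=F, B2=T, B3=F, B4=T, B5=T, B6=E, B7=F
input #9, d=5, m=1: events B1->T, B2->T, B1->T, B2->T, B1->F, B3->T, B6->S, B5->T, B7->F; outcomes B1=T, B1=F, B2=T, B3=T, B5=T, B6=S, B7=F
input #10, d=4, m=0: events B1->T, B2->T, B1->T, B2->T, B1->F, B3->F, B4->F, B6->S, B5->T, B7->F; outcomes B1=T, B1=F, B2=T, B3=F, B4=F, B5=T, B6=S, B7=F
the full pool covers 13 outcomes: B1=T, B1=F, B2=T, B2=F, B3=T, B3=F, B4=T, B4=F, B5=T, B6=S, B6=E, B7=T, B7=F
every size-1 subset falls short of the 13 outcomes (best: 8/13)
every size-2 subset falls short of the 13 outcomes (best: 12/13)
inputs {2, 6, 8} (size 3) cover everything; no size-3 subset with a lexicographically smaller index list covers all 13

Answer: 2, 6, 8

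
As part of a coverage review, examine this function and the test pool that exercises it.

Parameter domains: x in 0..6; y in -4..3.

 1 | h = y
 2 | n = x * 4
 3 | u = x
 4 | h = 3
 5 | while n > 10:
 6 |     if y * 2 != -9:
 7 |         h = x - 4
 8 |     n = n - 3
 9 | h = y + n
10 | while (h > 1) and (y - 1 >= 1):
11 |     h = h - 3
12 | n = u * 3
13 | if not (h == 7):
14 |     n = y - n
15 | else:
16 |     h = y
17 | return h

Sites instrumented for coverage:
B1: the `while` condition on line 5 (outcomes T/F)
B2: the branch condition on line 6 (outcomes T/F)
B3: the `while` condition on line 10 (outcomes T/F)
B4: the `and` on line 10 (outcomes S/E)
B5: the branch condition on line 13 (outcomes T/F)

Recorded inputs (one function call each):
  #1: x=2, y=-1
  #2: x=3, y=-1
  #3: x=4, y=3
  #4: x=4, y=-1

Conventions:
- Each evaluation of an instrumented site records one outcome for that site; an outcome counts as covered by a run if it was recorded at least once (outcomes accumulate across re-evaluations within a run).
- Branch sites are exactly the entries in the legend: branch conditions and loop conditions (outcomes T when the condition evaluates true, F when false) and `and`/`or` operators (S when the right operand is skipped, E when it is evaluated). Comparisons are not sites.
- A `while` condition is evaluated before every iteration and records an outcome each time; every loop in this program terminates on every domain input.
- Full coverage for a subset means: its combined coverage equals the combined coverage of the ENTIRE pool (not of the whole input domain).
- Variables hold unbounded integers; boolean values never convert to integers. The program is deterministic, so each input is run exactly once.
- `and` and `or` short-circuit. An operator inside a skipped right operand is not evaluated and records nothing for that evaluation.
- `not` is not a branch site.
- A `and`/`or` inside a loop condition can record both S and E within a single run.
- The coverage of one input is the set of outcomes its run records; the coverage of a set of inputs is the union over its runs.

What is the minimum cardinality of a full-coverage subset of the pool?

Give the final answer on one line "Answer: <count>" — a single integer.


input #1 (x=2, y=-1): covers B1=F, B3=F, B4=E, B5=F
input #2 (x=3, y=-1): covers B1=T, B1=F, B2=T, B3=F, B4=E, B5=T
input #3 (x=4, y=3): covers B1=T, B1=F, B2=T, B3=T, B3=F, B4=S, B4=E, B5=T
input #4 (x=4, y=-1): covers B1=T, B1=F, B2=T, B3=F, B4=E, B5=T
pool-wide coverage (9 outcomes): B1=T, B1=F, B2=T, B3=T, B3=F, B4=S, B4=E, B5=T, B5=F
every size-1 subset falls short of the 9 outcomes (best: 8/9)
size 2: inputs {1, 3} cover all 9 outcomes, and no lexicographically smaller subset of this size does
Answer: 2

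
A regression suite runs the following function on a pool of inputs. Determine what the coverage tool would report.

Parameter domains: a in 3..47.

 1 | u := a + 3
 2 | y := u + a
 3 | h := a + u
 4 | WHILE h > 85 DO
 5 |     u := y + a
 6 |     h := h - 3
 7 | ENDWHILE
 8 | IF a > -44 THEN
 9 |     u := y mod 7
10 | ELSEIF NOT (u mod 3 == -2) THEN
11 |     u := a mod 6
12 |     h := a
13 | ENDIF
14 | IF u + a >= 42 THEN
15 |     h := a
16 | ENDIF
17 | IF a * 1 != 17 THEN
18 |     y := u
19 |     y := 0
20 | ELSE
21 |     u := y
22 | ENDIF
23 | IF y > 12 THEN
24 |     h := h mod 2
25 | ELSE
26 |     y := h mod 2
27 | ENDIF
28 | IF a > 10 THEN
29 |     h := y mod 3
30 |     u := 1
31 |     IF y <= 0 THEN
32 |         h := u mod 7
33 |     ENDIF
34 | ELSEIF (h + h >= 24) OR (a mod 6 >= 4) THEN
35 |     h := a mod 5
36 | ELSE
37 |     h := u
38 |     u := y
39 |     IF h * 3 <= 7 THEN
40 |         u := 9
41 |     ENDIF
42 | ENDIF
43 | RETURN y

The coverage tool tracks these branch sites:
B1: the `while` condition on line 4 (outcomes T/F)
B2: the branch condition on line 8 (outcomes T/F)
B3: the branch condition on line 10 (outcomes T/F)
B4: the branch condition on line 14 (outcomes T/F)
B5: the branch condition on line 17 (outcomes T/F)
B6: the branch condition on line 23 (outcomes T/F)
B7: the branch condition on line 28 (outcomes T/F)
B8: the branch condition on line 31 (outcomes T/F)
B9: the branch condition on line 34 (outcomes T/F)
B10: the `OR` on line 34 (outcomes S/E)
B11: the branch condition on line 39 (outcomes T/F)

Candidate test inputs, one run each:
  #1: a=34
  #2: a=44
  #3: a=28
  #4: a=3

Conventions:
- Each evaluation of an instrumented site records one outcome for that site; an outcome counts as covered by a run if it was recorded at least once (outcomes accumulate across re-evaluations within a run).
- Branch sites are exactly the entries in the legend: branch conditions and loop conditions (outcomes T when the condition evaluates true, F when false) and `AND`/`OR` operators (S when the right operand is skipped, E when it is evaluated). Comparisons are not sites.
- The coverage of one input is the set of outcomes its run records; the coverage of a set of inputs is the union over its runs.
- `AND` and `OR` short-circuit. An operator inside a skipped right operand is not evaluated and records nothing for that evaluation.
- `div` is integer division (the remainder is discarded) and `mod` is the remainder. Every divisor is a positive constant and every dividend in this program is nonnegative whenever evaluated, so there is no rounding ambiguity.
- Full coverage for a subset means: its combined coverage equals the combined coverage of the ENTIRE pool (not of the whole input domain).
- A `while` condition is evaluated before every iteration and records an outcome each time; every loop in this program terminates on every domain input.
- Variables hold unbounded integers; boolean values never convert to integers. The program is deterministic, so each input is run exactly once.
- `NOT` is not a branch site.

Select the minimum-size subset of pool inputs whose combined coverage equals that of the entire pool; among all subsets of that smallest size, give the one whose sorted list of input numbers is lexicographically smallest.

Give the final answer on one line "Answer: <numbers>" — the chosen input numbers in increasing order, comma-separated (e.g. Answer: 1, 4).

test 1 (a=34) fires B1->F, B2->T, B4->F, B5->T, B6->F, B7->T, B8->F; hits B1=F, B2=T, B4=F, B5=T, B6=F, B7=T, B8=F
test 2 (a=44) fires B1->T, B1->T, B1->F, B2->T, B4->T, B5->T, B6->F, B7->T, B8->T; hits B1=T, B1=F, B2=T, B4=T, B5=T, B6=F, B7=T, B8=T
test 3 (a=28) fires B1->F, B2->T, B4->F, B5->T, B6->F, B7->T, B8->F; hits B1=F, B2=T, B4=F, B5=T, B6=F, B7=T, B8=F
test 4 (a=3) fires B1->F, B2->T, B4->F, B5->T, B6->F, B7->F, B10->E, B9->F, B11->T; hits B1=F, B2=T, B4=F, B5=T, B6=F, B7=F, B9=F, B10=E, B11=T
the full pool covers 14 outcomes: B1=T, B1=F, B2=T, B4=T, B4=F, B5=T, B6=F, B7=T, B7=F, B8=T, B8=F, B9=F, B10=E, B11=T
size 1 is not enough: best union over all size-1 subsets is 9/14
size 2 is not enough: best union over all size-2 subsets is 13/14
the canonical winner is {1, 2, 4}: size 3, full 14-outcome coverage, earliest index list among size-3 covers

Answer: 1, 2, 4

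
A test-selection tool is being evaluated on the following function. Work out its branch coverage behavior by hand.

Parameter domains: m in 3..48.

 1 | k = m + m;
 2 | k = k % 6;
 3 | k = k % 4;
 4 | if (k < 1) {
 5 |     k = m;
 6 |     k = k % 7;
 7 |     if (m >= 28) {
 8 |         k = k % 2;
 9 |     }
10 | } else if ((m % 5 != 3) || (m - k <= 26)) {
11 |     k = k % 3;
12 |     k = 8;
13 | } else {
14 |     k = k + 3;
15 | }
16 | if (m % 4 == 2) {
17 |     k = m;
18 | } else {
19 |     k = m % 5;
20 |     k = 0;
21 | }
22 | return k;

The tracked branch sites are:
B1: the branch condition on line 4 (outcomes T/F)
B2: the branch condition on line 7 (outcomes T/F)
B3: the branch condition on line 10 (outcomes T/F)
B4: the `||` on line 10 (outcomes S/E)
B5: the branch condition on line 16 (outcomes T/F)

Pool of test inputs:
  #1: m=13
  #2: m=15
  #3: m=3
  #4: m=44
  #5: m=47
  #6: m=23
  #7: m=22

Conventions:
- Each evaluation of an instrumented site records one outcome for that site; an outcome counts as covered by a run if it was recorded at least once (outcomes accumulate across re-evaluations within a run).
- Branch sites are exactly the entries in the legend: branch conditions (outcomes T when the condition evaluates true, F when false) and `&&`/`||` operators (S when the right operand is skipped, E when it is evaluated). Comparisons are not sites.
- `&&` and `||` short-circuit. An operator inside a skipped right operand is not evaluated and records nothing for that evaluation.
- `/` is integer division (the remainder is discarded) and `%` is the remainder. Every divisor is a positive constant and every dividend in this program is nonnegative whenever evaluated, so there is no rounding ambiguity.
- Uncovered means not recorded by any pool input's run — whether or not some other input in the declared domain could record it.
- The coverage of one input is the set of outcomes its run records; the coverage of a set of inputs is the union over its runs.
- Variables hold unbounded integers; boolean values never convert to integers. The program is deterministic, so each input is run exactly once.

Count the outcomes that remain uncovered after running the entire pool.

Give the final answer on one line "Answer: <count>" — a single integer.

run #1 (m=13) records B1=F, B3=T, B4=E, B5=F
run #2 (m=15) records B1=T, B2=F, B5=F
run #3 (m=3) records B1=T, B2=F, B5=F
run #4 (m=44) records B1=T, B2=T, B5=F
run #5 (m=47) records B1=T, B2=T, B5=F
run #6 (m=23) records B1=T, B2=F, B5=F
run #7 (m=22) records B1=F, B3=T, B4=S, B5=T
union over the pool: B1=T, B1=F, B2=T, B2=F, B3=T, B4=S, B4=E, B5=T, B5=F
uncovered (1 of 10): B3=F

Answer: 1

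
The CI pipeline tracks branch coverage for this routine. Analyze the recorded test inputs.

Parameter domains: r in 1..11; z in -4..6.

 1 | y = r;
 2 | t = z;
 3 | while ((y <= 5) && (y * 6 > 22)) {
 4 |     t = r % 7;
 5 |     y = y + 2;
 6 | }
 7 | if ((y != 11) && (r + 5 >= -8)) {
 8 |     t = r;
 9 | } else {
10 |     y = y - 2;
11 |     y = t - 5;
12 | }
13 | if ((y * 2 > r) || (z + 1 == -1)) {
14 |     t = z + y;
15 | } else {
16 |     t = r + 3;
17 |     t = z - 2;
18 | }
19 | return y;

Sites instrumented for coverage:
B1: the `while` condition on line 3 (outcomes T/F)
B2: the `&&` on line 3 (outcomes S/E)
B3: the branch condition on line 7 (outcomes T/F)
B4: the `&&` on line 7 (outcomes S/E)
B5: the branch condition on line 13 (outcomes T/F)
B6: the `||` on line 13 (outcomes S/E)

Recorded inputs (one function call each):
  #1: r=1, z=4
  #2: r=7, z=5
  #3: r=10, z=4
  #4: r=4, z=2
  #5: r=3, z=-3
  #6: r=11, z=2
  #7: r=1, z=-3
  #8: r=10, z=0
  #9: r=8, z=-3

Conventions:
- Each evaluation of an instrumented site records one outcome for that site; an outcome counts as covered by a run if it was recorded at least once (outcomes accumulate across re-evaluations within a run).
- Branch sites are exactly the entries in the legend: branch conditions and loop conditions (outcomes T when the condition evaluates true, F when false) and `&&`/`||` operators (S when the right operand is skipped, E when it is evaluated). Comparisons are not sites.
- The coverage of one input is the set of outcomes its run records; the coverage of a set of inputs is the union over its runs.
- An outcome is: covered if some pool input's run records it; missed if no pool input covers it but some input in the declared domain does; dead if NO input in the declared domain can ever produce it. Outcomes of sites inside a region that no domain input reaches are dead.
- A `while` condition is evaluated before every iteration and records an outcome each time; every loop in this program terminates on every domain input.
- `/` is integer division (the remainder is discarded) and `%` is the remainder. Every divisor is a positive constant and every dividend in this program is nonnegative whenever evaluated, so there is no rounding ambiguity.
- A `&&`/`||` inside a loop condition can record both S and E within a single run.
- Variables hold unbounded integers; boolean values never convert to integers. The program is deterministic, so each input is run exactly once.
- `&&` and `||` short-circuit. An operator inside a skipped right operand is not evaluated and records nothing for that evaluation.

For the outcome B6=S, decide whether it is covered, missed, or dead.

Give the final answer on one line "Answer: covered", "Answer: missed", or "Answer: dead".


B6=S is recorded by pool input(s) 1, 2, 3, 4, 5, 7, 8, 9 -> covered
Answer: covered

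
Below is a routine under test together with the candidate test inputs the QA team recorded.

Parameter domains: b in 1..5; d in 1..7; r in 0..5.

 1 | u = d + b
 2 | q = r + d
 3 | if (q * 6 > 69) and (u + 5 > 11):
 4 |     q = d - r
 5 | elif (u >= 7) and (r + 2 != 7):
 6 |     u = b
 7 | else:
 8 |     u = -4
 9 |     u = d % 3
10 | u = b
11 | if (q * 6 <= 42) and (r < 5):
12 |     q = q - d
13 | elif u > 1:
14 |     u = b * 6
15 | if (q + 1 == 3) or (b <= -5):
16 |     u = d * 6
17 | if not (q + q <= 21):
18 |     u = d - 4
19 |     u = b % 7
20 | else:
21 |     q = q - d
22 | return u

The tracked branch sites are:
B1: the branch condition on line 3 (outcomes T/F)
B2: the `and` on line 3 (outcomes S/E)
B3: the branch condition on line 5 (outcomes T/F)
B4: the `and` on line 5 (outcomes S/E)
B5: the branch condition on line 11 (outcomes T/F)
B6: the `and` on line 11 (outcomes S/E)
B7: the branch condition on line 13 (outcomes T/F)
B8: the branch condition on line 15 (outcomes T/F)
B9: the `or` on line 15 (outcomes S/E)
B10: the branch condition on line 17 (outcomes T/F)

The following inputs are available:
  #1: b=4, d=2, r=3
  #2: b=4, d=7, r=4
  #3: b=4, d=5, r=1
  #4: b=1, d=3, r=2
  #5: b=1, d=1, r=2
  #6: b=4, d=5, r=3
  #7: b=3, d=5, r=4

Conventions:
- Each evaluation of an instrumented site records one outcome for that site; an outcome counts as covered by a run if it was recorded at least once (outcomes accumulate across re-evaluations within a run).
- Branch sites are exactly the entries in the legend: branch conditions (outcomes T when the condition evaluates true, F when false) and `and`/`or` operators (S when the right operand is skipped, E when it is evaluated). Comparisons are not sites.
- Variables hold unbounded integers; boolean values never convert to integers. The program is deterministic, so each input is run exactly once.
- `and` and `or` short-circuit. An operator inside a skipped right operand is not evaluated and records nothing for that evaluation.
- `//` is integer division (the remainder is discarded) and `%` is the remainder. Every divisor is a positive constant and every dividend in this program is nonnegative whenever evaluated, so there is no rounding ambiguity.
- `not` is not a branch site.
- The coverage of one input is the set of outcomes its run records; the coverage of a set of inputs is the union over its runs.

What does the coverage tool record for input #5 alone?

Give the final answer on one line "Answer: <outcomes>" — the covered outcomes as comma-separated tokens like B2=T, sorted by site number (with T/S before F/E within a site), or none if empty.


Event log for input #5 (b=1, d=1, r=2):
  B2->S, B1->F, B4->S, B3->F, B6->E, B5->T, B9->S, B8->T, B10->F
deduplicating events, the covered set is: B1=F, B2=S, B3=F, B4=S, B5=T, B6=E, B8=T, B9=S, B10=F
Answer: B1=F, B2=S, B3=F, B4=S, B5=T, B6=E, B8=T, B9=S, B10=F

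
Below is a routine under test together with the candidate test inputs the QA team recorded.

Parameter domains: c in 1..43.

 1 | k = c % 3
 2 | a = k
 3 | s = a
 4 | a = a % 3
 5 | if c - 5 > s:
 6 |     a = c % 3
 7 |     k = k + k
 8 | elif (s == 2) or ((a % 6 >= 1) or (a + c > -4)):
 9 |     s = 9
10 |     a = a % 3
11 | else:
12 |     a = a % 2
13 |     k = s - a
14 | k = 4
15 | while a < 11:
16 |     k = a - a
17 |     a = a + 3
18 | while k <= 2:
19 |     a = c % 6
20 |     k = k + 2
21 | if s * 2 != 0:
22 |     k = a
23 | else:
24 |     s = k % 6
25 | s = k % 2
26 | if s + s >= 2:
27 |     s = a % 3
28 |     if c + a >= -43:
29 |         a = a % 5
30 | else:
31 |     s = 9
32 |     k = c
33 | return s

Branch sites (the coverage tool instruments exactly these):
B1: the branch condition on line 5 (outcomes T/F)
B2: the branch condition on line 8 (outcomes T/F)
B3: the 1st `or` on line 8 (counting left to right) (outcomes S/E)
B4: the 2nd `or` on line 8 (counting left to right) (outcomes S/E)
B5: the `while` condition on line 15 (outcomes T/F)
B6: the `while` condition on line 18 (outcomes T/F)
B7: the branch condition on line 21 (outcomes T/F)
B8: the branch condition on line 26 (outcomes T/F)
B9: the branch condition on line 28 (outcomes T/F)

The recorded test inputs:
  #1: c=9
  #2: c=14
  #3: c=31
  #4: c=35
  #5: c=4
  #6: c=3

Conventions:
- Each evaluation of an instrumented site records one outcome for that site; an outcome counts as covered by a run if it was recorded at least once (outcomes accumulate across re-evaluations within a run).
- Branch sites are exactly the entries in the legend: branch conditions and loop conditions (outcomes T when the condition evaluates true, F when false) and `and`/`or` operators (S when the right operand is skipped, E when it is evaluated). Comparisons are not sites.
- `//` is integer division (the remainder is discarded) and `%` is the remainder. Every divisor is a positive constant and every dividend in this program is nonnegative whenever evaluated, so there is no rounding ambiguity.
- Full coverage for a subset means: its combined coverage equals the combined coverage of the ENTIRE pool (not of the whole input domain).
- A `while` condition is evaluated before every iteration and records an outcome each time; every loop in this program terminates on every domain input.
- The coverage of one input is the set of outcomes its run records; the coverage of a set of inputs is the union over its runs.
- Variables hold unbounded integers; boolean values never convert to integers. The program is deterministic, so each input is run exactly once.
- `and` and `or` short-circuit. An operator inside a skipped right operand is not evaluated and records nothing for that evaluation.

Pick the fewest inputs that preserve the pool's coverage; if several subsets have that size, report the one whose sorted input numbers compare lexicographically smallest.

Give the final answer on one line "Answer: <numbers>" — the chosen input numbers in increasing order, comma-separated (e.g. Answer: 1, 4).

test 1 (c=9) hits B1=T, B5=T, B5=F, B6=T, B6=F, B7=F, B8=F
test 2 (c=14) hits B1=T, B5=T, B5=F, B6=T, B6=F, B7=T, B8=F
test 3 (c=31) hits B1=T, B5=T, B5=F, B6=T, B6=F, B7=T, B8=T, B9=T
test 4 (c=35) hits B1=T, B5=T, B5=F, B6=T, B6=F, B7=T, B8=T, B9=T
test 5 (c=4) hits B1=F, B2=T, B3=E, B4=S, B5=T, B5=F, B6=T, B6=F, B7=T, B8=F
test 6 (c=3) hits B1=F, B2=T, B3=E, B4=E, B5=T, B5=F, B6=T, B6=F, B7=T, B8=T, B9=T
the full pool covers 15 outcomes: B1=T, B1=F, B2=T, B3=E, B4=S, B4=E, B5=T, B5=F, B6=T, B6=F, B7=T, B7=F, B8=T, B8=F, B9=T
no size-1 subset reaches all 15 outcomes (best union: 11/15)
no size-2 subset reaches all 15 outcomes (best union: 14/15)
at size 3, {1, 5, 6} reaches all 15 outcomes; every lexicographically earlier size-3 subset fails

Answer: 1, 5, 6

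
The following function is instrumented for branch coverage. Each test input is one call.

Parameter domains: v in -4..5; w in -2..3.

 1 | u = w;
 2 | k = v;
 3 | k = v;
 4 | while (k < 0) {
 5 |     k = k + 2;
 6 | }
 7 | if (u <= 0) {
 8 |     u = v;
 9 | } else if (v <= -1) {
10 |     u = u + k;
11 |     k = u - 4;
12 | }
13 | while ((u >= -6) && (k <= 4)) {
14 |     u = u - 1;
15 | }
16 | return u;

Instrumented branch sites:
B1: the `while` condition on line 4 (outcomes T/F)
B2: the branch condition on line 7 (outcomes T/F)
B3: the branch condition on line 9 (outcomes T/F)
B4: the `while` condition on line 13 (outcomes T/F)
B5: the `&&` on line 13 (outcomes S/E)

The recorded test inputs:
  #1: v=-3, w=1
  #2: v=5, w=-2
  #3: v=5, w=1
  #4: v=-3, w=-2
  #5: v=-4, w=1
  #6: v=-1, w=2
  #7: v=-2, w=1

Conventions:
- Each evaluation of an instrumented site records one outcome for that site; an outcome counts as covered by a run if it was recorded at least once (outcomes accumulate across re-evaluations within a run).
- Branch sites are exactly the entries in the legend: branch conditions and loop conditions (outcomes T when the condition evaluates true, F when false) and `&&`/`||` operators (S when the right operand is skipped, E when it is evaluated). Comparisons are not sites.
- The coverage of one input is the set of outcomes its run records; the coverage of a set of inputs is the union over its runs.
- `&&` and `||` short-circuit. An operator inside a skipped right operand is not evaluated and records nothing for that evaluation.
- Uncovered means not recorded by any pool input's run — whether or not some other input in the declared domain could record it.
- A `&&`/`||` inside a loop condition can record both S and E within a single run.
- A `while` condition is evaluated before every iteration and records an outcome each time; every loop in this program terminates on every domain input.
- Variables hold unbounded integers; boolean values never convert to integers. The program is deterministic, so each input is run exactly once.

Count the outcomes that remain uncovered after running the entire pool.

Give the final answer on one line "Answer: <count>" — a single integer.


test 1 (v=-3, w=1) fires B1->T, B1->T, B1->F, B2->F, B3->T, B5->E, B4->T, B5->E, B4->T, B5->E, B4->T, B5->E, B4->T, B5->E, ...; hits B1=T, B1=F, B2=F, B3=T, B4=T, B4=F, B5=S, B5=E
test 2 (v=5, w=-2) fires B1->F, B2->T, B5->E, B4->F; hits B1=F, B2=T, B4=F, B5=E
test 3 (v=5, w=1) fires B1->F, B2->F, B3->F, B5->E, B4->F; hits B1=F, B2=F, B3=F, B4=F, B5=E
test 4 (v=-3, w=-2) fires B1->T, B1->T, B1->F, B2->T, B5->E, B4->T, B5->E, B4->T, B5->E, B4->T, B5->E, B4->T, B5->S, B4->F; hits B1=T, B1=F, B2=T, B4=T, B4=F, B5=S, B5=E
test 5 (v=-4, w=1) fires B1->T, B1->T, B1->F, B2->F, B3->T, B5->E, B4->T, B5->E, B4->T, B5->E, B4->T, B5->E, B4->T, B5->E, ...; hits B1=T, B1=F, B2=F, B3=T, B4=T, B4=F, B5=S, B5=E
test 6 (v=-1, w=2) fires B1->T, B1->F, B2->F, B3->T, B5->E, B4->T, B5->E, B4->T, B5->E, B4->T, B5->E, B4->T, B5->E, B4->T, ...; hits B1=T, B1=F, B2=F, B3=T, B4=T, B4=F, B5=S, B5=E
test 7 (v=-2, w=1) fires B1->T, B1->F, B2->F, B3->T, B5->E, B4->T, B5->E, B4->T, B5->E, B4->T, B5->E, B4->T, B5->E, B4->T, ...; hits B1=T, B1=F, B2=F, B3=T, B4=T, B4=F, B5=S, B5=E
union over the pool: B1=T, B1=F, B2=T, B2=F, B3=T, B3=F, B4=T, B4=F, B5=S, B5=E
uncovered (0 of 10): none
Answer: 0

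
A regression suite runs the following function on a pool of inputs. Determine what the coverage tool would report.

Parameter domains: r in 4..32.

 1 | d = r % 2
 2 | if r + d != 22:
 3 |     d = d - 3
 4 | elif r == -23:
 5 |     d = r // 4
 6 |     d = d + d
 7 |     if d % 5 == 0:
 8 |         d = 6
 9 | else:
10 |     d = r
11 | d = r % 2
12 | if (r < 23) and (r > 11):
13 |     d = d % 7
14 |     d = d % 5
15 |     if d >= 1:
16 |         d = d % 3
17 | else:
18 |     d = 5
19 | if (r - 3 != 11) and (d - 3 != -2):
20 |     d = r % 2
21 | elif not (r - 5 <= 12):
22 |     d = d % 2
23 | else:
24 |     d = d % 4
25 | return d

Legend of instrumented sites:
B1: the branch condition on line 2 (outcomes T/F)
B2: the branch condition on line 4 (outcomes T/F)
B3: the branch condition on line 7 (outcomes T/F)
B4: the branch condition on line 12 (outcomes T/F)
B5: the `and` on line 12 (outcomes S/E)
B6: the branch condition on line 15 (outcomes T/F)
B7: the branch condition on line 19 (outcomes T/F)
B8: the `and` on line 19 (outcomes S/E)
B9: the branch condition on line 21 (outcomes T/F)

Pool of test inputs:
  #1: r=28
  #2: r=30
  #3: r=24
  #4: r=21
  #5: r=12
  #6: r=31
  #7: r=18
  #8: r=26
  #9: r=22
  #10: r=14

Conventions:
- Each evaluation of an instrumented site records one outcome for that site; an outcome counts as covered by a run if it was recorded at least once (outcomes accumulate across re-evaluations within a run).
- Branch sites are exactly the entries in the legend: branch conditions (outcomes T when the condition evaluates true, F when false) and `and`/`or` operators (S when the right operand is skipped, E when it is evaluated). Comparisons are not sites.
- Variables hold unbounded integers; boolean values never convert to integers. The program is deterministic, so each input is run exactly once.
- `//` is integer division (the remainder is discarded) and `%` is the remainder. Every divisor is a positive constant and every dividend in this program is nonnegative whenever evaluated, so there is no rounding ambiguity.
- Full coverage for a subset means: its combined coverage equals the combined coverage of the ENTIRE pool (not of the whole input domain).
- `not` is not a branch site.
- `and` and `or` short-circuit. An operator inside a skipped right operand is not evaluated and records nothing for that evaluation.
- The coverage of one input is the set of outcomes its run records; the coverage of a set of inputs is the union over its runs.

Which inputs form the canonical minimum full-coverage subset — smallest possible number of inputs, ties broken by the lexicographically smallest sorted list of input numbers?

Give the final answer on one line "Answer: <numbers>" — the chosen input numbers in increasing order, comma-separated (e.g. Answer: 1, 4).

input #1, r=28: events B1->T, B5->S, B4->F, B8->E, B7->T; outcomes B1=T, B4=F, B5=S, B7=T, B8=E
input #2, r=30: events B1->T, B5->S, B4->F, B8->E, B7->T; outcomes B1=T, B4=F, B5=S, B7=T, B8=E
input #3, r=24: events B1->T, B5->S, B4->F, B8->E, B7->T; outcomes B1=T, B4=F, B5=S, B7=T, B8=E
input #4, r=21: events B1->F, B2->F, B5->E, B4->T, B6->T, B8->E, B7->F, B9->T; outcomes B1=F, B2=F, B4=T, B5=E, B6=T, B7=F, B8=E, B9=T
input #5, r=12: events B1->T, B5->E, B4->T, B6->F, B8->E, B7->T; outcomes B1=T, B4=T, B5=E, B6=F, B7=T, B8=E
input #6, r=31: events B1->T, B5->S, B4->F, B8->E, B7->T; outcomes B1=T, B4=F, B5=S, B7=T, B8=E
input #7, r=18: events B1->T, B5->E, B4->T, B6->F, B8->E, B7->T; outcomes B1=T, B4=T, B5=E, B6=F, B7=T, B8=E
input #8, r=26: events B1->T, B5->S, B4->F, B8->E, B7->T; outcomes B1=T, B4=F, B5=S, B7=T, B8=E
input #9, r=22: events B1->F, B2->F, B5->E, B4->T, B6->F, B8->E, B7->T; outcomes B1=F, B2=F, B4=T, B5=E, B6=F, B7=T, B8=E
input #10, r=14: events B1->T, B5->E, B4->T, B6->F, B8->S, B7->F, B9->F; outcomes B1=T, B4=T, B5=E, B6=F, B7=F, B8=S, B9=F
together the pool reaches 15 outcomes: B1=T, B1=F, B2=F, B4=T, B4=F, B5=S, B5=E, B6=T, B6=F, B7=T, B7=F, B8=S, B8=E, B9=T, B9=F
checked all size-1 subsets: none covers 15 outcomes (max 8/15)
checked all size-2 subsets: none covers 15 outcomes (max 12/15)
size 3: inputs {1, 4, 10} cover all 15 outcomes, and no lexicographically smaller subset of this size does

Answer: 1, 4, 10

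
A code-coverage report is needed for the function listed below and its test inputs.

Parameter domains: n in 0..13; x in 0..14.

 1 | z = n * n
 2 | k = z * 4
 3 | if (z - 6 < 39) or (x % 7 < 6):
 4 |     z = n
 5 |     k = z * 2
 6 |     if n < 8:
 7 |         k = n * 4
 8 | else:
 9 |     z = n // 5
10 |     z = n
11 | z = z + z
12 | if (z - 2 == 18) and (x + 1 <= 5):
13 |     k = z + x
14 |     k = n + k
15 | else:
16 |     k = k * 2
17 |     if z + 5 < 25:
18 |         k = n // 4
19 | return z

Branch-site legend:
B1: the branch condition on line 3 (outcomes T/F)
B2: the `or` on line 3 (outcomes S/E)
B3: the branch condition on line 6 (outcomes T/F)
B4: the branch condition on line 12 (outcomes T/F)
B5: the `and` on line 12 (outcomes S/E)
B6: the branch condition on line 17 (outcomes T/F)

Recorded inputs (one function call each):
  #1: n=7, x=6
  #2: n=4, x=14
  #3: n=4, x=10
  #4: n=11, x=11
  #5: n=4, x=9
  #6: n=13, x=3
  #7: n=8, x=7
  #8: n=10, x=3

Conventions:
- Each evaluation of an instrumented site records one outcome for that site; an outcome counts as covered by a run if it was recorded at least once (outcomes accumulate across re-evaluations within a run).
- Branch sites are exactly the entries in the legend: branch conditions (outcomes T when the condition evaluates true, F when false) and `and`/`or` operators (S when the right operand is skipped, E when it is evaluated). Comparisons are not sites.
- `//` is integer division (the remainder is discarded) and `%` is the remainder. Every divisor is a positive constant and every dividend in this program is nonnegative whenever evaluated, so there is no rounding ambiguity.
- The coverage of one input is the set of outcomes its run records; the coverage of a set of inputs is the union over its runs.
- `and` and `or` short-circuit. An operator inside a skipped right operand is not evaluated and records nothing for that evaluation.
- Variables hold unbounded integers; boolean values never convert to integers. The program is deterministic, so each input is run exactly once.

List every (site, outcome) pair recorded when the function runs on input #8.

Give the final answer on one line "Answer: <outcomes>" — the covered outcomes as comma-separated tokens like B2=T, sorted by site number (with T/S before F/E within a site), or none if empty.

Simulating input #8 (n=10, x=3) step by step:
  B2->E, B1->T, B3->F, B5->E, B4->T
deduplicating events, the covered set is: B1=T, B2=E, B3=F, B4=T, B5=E

Answer: B1=T, B2=E, B3=F, B4=T, B5=E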